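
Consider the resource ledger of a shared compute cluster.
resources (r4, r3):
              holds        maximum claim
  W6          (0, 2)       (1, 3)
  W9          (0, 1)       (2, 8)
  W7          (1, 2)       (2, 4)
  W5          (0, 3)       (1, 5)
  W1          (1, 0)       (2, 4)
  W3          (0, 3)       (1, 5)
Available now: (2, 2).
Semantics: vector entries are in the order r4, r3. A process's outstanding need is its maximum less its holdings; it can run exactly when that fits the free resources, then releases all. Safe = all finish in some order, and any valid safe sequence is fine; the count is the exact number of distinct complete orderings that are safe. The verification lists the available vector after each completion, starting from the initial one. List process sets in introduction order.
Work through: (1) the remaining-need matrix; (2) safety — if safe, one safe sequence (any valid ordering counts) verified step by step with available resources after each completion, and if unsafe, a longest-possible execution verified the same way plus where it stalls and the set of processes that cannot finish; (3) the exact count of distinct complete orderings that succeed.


(1) Remaining need (order r4, r3):
  W6: (1, 1)
  W9: (2, 7)
  W7: (1, 2)
  W5: (1, 2)
  W1: (1, 4)
  W3: (1, 2)
(2) SAFE — a valid safe sequence is W5, W3, W9, W6, W1, W7.
Key observation: W5 is the earliest step where a requested resource binds exactly: need (1, 2), pool (2, 2) at its turn.
Step-by-step check:
  pool = (2, 2)
  W5: need (1, 2) fits (2, 2); releases (0, 3), pool now (2, 5)
  W3: need (1, 2) fits (2, 5); releases (0, 3), pool now (2, 8)
  W9: need (2, 7) fits (2, 8); releases (0, 1), pool now (2, 9)
  W6: need (1, 1) fits (2, 9); releases (0, 2), pool now (2, 11)
  W1: need (1, 4) fits (2, 11); releases (1, 0), pool now (3, 11)
  W7: need (1, 2) fits (3, 11); releases (1, 2), pool now (4, 13)
(3) Exactly 340 of the possible complete orderings are safe sequences.


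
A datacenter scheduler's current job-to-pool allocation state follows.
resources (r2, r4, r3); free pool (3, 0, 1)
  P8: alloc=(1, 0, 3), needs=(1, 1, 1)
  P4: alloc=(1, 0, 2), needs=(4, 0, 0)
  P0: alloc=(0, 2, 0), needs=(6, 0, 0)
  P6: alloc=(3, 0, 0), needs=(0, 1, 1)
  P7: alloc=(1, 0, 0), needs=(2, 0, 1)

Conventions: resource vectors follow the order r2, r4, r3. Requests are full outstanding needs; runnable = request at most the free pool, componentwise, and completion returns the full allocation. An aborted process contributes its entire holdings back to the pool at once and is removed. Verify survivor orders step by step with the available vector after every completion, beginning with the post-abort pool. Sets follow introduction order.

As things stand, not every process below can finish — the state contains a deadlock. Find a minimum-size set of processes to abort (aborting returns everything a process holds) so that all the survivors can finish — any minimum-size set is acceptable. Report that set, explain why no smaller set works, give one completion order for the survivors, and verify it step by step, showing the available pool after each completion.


The answer: abort P0.
Key observation: before aborting P0, P8 was permanently blocked — no order could ever run it; afterwards it completes at step 1.
Why nothing smaller works: aborting no one leaves the state deadlocked as given.
Survivors finish in the order: P8, P7, P6, P4. Check, step by step (pool after the aborts first):
  pool = (3, 2, 1)
  run P8 (needs (1, 1, 1), free (3, 2, 1)); after release of (1, 0, 3) the pool is (4, 2, 4)
  run P7 (needs (2, 0, 1), free (4, 2, 4)); after release of (1, 0, 0) the pool is (5, 2, 4)
  run P6 (needs (0, 1, 1), free (5, 2, 4)); after release of (3, 0, 0) the pool is (8, 2, 4)
  run P4 (needs (4, 0, 0), free (8, 2, 4)); after release of (1, 0, 2) the pool is (9, 2, 6)


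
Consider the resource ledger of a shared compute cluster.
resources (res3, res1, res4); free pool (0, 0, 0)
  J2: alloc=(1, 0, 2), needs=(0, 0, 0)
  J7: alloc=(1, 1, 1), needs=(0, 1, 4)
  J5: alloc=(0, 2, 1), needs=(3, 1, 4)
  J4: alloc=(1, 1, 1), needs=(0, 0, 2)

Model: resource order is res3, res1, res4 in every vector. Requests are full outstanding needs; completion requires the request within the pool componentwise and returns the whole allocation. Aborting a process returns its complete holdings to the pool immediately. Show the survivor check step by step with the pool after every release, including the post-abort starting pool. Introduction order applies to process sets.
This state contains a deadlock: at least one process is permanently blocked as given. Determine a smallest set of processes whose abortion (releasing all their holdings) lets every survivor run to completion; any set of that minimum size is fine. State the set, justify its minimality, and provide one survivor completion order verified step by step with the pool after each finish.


Abort J5.
Key observation: before aborting J5, J7 was permanently blocked — no order could ever run it; afterwards it completes at step 3.
Why nothing smaller works: aborting no one leaves the state deadlocked as given.
Survivors finish in the order: J2, J4, J7. Step-by-step check (pool after the aborts first):
  pool = (0, 2, 1)
  J2 needs (0, 0, 0) <= (0, 2, 1) -> finishes; pool += (1, 0, 2) = (1, 2, 3)
  J4 needs (0, 0, 2) <= (1, 2, 3) -> finishes; pool += (1, 1, 1) = (2, 3, 4)
  J7 needs (0, 1, 4) <= (2, 3, 4) -> finishes; pool += (1, 1, 1) = (3, 4, 5)


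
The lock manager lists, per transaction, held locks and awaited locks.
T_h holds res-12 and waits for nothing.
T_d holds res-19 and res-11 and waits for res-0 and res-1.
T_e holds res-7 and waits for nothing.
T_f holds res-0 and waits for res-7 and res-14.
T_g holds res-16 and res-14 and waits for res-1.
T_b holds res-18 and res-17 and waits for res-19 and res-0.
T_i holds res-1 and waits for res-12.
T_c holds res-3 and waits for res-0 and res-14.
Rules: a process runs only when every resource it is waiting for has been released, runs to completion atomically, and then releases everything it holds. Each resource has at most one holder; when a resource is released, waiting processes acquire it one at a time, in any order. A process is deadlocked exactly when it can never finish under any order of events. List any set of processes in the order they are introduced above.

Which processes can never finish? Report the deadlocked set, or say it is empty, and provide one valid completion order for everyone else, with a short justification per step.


Nothing here is deadlocked.
Key observation: although several processes wait, no cycle exists — each chain bottoms out at a free runner.
The rest can finish in the order T_h, T_i, T_e, T_g, T_f, T_c, T_d, T_b.
Walking it through:
  T_h waits on nothing -> runs at once and releases res-12
  run T_i (all its waits — res-12 — are resolved); releases res-1
  T_e waits on nothing -> runs at once and releases res-7
  run T_g (all its waits — res-1 — are resolved); releases res-16 and res-14
  run T_f (all its waits — res-7 and res-14 — are resolved); releases res-0
  run T_c (all its waits — res-0 and res-14 — are resolved); releases res-3
  run T_d (all its waits — res-0 and res-1 — are resolved); releases res-19 and res-11
  run T_b (all its waits — res-19 and res-0 — are resolved); releases res-18 and res-17


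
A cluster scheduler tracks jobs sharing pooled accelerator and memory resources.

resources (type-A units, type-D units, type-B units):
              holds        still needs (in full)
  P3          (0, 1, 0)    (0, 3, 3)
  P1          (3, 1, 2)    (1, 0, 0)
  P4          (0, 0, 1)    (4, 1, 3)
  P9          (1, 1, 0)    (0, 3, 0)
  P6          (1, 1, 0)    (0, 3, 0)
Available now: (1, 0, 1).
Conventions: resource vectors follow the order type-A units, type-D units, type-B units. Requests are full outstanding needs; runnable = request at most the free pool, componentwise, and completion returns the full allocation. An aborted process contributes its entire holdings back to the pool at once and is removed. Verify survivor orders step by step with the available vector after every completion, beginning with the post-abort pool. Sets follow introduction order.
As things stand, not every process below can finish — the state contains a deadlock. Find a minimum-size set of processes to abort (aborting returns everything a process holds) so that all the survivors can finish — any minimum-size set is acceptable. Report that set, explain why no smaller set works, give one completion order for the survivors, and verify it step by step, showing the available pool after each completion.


Minimum abort set: P3 and P6.
Key observation: the returned (1, 2, 0) from P3 and P6 is what brings P9 — unrunnable before, under any order — into play at step 2.
No one abort is enough; case by case: P3 alone leaves P9 blocked (short on type-D units); P1 alone leaves P3 blocked (short on type-D units); P4 alone leaves P3 blocked (short on type-D units); P9 alone leaves P3 blocked (short on type-D units); P6 alone leaves P3 blocked (short on type-D units).
The survivors complete as P1, P9, P4. Check, step by step (starting from the post-abort pool):
  pool = (2, 2, 1)
  run P1 (needs (1, 0, 0), free (2, 2, 1)); after release of (3, 1, 2) the pool is (5, 3, 3)
  run P9 (needs (0, 3, 0), free (5, 3, 3)); after release of (1, 1, 0) the pool is (6, 4, 3)
  run P4 (needs (4, 1, 3), free (6, 4, 3)); after release of (0, 0, 1) the pool is (6, 4, 4)


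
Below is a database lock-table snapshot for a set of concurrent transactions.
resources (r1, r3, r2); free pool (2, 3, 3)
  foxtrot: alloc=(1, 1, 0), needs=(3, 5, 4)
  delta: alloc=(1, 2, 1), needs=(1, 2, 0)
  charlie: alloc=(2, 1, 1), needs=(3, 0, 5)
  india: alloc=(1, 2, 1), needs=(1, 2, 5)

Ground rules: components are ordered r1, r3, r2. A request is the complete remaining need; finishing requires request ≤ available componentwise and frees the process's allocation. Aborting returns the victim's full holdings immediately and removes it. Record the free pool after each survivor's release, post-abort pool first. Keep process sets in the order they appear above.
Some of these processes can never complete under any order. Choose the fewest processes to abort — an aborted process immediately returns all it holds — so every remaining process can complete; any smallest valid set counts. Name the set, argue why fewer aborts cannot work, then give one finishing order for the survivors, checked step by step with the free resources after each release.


Minimum abort set: india.
Key observation: charlie had no path to completion before; after the abort of india ((1, 2, 1) returned), step 2 is where it fits.
Minimality: the empty abort set fails — the state is deadlocked as it stands.
One survivor order: delta, charlie, foxtrot. Check, step by step (post-abort pool first):
  pool = (3, 5, 4)
  run delta (needs (1, 2, 0), free (3, 5, 4)); after release of (1, 2, 1) the pool is (4, 7, 5)
  run charlie (needs (3, 0, 5), free (4, 7, 5)); after release of (2, 1, 1) the pool is (6, 8, 6)
  run foxtrot (needs (3, 5, 4), free (6, 8, 6)); after release of (1, 1, 0) the pool is (7, 9, 6)


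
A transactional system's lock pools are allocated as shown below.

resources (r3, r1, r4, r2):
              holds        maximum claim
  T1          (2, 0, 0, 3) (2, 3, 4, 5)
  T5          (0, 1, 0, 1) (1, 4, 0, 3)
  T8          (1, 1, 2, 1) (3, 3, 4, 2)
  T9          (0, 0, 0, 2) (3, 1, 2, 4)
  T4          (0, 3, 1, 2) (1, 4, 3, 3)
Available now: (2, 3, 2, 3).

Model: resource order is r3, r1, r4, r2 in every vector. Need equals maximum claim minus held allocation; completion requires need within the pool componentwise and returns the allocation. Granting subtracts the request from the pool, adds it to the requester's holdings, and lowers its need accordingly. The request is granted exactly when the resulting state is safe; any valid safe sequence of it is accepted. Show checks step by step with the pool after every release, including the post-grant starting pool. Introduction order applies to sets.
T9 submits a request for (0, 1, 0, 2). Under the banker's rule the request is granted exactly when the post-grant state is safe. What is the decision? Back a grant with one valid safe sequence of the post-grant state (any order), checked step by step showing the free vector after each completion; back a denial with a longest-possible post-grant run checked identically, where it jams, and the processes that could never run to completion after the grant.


GRANT — the state after the grant stays safe, e.g. via T8, T4, T9, T1, T5.
Key observation: the transfer keeps a workable pool ((2, 2, 2, 1)); T8 starts the safe sequence.
Verifying the post-grant state step by step:
  pool = (2, 2, 2, 1)
  T8: need (2, 2, 2, 1) fits (2, 2, 2, 1); releases (1, 1, 2, 1), pool now (3, 3, 4, 2)
  T4: need (1, 1, 2, 1) fits (3, 3, 4, 2); releases (0, 3, 1, 2), pool now (3, 6, 5, 4)
  T9: need (3, 0, 2, 0) fits (3, 6, 5, 4); releases (0, 1, 0, 4), pool now (3, 7, 5, 8)
  T1: need (0, 3, 4, 2) fits (3, 7, 5, 8); releases (2, 0, 0, 3), pool now (5, 7, 5, 11)
  T5: need (1, 3, 0, 2) fits (5, 7, 5, 11); releases (0, 1, 0, 1), pool now (5, 8, 5, 12)


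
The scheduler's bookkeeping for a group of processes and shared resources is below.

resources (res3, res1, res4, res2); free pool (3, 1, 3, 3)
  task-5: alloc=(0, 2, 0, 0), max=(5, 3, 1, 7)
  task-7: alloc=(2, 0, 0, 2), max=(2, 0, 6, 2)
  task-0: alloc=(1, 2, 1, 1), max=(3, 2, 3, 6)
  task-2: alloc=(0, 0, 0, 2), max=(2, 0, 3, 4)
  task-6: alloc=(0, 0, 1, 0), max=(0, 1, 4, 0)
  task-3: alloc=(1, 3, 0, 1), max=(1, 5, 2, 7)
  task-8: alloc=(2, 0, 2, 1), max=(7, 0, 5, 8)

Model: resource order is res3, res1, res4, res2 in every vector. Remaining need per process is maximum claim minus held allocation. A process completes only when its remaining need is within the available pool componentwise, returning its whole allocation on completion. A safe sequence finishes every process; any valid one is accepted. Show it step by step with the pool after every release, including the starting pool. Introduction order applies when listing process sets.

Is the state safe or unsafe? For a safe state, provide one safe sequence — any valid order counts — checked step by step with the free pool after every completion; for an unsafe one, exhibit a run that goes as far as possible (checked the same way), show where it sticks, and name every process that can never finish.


SAFE. One safe sequence: task-2, task-0, task-3, task-8, task-5, task-6, task-7.
Key observation: the first exact fit in this order is task-2 — it needs (2, 0, 3, 2) with (3, 1, 3, 3) free, meeting a requested resource to the last unit.
Verifying each step:
  pool = (3, 1, 3, 3)
  run task-2 (needs (2, 0, 3, 2), free (3, 1, 3, 3)); after release of (0, 0, 0, 2) the pool is (3, 1, 3, 5)
  run task-0 (needs (2, 0, 2, 5), free (3, 1, 3, 5)); after release of (1, 2, 1, 1) the pool is (4, 3, 4, 6)
  run task-3 (needs (0, 2, 2, 6), free (4, 3, 4, 6)); after release of (1, 3, 0, 1) the pool is (5, 6, 4, 7)
  run task-8 (needs (5, 0, 3, 7), free (5, 6, 4, 7)); after release of (2, 0, 2, 1) the pool is (7, 6, 6, 8)
  run task-5 (needs (5, 1, 1, 7), free (7, 6, 6, 8)); after release of (0, 2, 0, 0) the pool is (7, 8, 6, 8)
  run task-6 (needs (0, 1, 3, 0), free (7, 8, 6, 8)); after release of (0, 0, 1, 0) the pool is (7, 8, 7, 8)
  run task-7 (needs (0, 0, 6, 0), free (7, 8, 7, 8)); after release of (2, 0, 0, 2) the pool is (9, 8, 7, 10)


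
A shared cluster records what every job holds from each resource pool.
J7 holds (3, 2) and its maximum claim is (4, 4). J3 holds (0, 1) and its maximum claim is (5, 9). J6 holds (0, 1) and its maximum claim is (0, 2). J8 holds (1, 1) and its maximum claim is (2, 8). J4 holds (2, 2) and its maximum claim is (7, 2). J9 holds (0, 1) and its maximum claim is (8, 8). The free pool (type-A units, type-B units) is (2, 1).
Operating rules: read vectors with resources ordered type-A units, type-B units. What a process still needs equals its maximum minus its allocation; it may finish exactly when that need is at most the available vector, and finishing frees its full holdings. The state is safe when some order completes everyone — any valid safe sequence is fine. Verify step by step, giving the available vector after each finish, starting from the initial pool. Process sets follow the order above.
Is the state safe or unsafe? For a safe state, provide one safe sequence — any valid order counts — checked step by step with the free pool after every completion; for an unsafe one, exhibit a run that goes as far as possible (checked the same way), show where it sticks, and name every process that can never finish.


The state is UNSAFE.
Key observation: once J6, J7, J4 finish, the pool peaks at (7, 6) — and every remaining process still needs more type-B units than that.
A maximal execution: J6, J7, J4 — then nothing else fits. Check, step by step:
  pool = (2, 1)
  J6: need (0, 1) fits (2, 1); releases (0, 1), pool now (2, 2)
  J7: need (1, 2) fits (2, 2); releases (3, 2), pool now (5, 4)
  J4: need (5, 0) fits (5, 4); releases (2, 2), pool now (7, 6)
  blocked: J3 wants (5, 8), pool (7, 6) — not enough type-B units
  blocked: J8 wants (1, 7), pool (7, 6) — not enough type-B units
  blocked: J9 wants (8, 7), pool (7, 6) — not enough type-A units and type-B units
Never able to finish: J3, J8 and J9.


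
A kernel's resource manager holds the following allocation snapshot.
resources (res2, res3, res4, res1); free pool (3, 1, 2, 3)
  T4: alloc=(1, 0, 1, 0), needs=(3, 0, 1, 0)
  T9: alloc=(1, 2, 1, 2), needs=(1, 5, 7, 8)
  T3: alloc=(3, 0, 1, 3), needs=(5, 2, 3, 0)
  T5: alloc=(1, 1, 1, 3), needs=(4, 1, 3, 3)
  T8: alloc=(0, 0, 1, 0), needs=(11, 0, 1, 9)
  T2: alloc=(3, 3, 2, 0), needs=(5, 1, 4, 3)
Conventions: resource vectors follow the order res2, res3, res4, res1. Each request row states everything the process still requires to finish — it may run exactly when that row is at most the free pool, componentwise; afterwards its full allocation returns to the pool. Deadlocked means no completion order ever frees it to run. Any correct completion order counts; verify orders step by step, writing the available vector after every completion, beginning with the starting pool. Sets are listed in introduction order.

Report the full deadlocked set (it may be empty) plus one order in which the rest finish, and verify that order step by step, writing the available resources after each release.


Nothing here is deadlocked.
Key observation: starting with T4, each completion frees enough for the next — no one is permanently blocked.
The rest can finish in the order T4, T5, T2, T3, T8, T9. Verifying each step:
  pool = (3, 1, 2, 3)
  run T4 (needs (3, 0, 1, 0), free (3, 1, 2, 3)); after release of (1, 0, 1, 0) the pool is (4, 1, 3, 3)
  run T5 (needs (4, 1, 3, 3), free (4, 1, 3, 3)); after release of (1, 1, 1, 3) the pool is (5, 2, 4, 6)
  run T2 (needs (5, 1, 4, 3), free (5, 2, 4, 6)); after release of (3, 3, 2, 0) the pool is (8, 5, 6, 6)
  run T3 (needs (5, 2, 3, 0), free (8, 5, 6, 6)); after release of (3, 0, 1, 3) the pool is (11, 5, 7, 9)
  run T8 (needs (11, 0, 1, 9), free (11, 5, 7, 9)); after release of (0, 0, 1, 0) the pool is (11, 5, 8, 9)
  run T9 (needs (1, 5, 7, 8), free (11, 5, 8, 9)); after release of (1, 2, 1, 2) the pool is (12, 7, 9, 11)


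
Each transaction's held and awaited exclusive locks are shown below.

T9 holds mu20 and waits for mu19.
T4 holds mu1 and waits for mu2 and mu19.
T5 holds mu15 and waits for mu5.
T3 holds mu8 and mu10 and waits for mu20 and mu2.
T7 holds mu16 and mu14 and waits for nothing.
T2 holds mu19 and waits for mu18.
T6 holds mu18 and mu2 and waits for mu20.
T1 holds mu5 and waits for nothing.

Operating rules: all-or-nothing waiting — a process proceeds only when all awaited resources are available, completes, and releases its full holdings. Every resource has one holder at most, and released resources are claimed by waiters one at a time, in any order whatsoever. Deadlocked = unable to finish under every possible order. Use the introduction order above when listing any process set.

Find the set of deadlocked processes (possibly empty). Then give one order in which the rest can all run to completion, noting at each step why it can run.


Deadlocked set: T9, T4, T3, T2 and T6.
Key observation: the wait chain closes on itself along T9 -> T2 -> T6 -> T9; T4 and T3 wait into the deadlock from upstream.
One completion order for the rest: T1, T5, T7.
Walking it through:
  T1 waits on nothing -> runs at once and releases mu5
  run T5 (all its waits — mu5 — are resolved); releases mu15
  T7 waits on nothing -> runs at once and releases mu16 and mu14


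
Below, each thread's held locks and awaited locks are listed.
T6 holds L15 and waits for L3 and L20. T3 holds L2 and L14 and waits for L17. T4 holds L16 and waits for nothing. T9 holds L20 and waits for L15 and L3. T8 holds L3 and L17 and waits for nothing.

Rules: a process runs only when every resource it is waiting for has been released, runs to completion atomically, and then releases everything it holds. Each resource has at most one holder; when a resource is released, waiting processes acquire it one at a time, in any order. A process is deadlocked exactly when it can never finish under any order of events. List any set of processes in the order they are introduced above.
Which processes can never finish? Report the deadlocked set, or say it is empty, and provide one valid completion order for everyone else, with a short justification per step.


The deadlocked set is T6 and T9.
Key observation: the waits loop around T6 -> T9 -> T6 with no way out; no other process is dragged down with it.
One completion order for the rest: T8, T4, T3.
Walking it through:
  run T8 (it waits on nothing); releases L3 and L17
  run T4 (it waits on nothing); releases L16
  T3: everything it awaited (L17) is free; runs, freeing L2 and L14


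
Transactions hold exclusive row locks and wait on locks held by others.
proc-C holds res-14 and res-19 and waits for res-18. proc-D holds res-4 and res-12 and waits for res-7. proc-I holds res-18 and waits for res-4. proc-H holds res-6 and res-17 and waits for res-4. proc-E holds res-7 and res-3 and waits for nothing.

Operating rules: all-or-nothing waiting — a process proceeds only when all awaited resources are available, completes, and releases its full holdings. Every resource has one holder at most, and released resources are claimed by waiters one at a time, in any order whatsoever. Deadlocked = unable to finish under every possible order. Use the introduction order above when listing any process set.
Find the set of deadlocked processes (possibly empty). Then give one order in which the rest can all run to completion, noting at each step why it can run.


No process is deadlocked.
Key observation: the wait relation is loop-free; peeling off processes with no waits unwinds the whole state.
The rest can finish in the order proc-E, proc-D, proc-I, proc-C, proc-H.
Walking it through:
  run proc-E (it waits on nothing); releases res-7 and res-3
  proc-D: everything it awaited (res-7) is free; runs, freeing res-4 and res-12
  proc-I: everything it awaited (res-4) is free; runs, freeing res-18
  proc-C: everything it awaited (res-18) is free; runs, freeing res-14 and res-19
  proc-H: everything it awaited (res-4) is free; runs, freeing res-6 and res-17


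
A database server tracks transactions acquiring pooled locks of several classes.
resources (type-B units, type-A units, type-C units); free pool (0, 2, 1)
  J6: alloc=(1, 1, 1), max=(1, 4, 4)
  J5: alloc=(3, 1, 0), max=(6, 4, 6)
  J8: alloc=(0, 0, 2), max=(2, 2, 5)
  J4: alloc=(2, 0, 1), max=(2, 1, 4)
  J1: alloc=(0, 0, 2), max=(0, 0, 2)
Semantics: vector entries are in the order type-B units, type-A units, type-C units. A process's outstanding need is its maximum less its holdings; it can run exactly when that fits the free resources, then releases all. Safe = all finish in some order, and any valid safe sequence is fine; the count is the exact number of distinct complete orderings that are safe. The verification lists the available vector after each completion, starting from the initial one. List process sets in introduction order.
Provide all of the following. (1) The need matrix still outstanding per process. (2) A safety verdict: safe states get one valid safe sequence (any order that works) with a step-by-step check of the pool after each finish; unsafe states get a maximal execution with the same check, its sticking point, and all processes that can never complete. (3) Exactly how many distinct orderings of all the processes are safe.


(1) Remaining need (order type-B units, type-A units, type-C units):
  J6: (0, 3, 3)
  J5: (3, 3, 6)
  J8: (2, 2, 3)
  J4: (0, 1, 3)
  J1: (0, 0, 0)
(2) UNSAFE.
Key observation: the pool after J1, J4, J8 is (2, 2, 6); every surviving request exceeds it in type-A units, so progress ends there.
The run J1, J4, J8 cannot be extended any further. Step-by-step check:
  pool = (0, 2, 1)
  J1 needs (0, 0, 0) <= (0, 2, 1) -> finishes; pool += (0, 0, 2) = (0, 2, 3)
  J4 needs (0, 1, 3) <= (0, 2, 3) -> finishes; pool += (2, 0, 1) = (2, 2, 4)
  J8 needs (2, 2, 3) <= (2, 2, 4) -> finishes; pool += (0, 0, 2) = (2, 2, 6)
  J6 still needs (0, 3, 3) but only (2, 2, 6) is free — short on type-A units
  J5 still needs (3, 3, 6) but only (2, 2, 6) is free — short on type-B units and type-A units
Never able to finish: J6 and J5.
(3) The exact count: 0 of the possible complete orderings are safe sequences.


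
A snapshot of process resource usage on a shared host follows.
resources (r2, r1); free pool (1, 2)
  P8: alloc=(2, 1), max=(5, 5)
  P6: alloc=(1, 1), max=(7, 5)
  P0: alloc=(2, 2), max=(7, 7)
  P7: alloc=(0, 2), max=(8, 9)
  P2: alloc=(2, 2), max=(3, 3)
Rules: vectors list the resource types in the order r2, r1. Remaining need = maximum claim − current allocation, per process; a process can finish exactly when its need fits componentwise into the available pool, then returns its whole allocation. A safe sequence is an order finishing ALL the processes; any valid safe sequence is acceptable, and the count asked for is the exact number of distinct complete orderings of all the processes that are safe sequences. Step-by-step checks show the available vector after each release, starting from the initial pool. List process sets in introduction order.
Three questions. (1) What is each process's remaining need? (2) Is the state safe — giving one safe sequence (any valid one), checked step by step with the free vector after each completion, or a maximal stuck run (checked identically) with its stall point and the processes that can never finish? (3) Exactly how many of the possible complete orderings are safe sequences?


(1) Outstanding need per process (order r2, r1):
  P8: (3, 4)
  P6: (6, 4)
  P0: (5, 5)
  P7: (8, 7)
  P2: (1, 1)
(2) SAFE — a valid safe sequence is P2, P8, P0, P6, P7.
Key observation: the order's first zero-slack moment is P2 ((1, 1) needed, (1, 2) free — a requested resource with nothing to spare).
Verifying each step:
  pool = (1, 2)
  P2 needs (1, 1) <= (1, 2) -> finishes; pool += (2, 2) = (3, 4)
  P8 needs (3, 4) <= (3, 4) -> finishes; pool += (2, 1) = (5, 5)
  P0 needs (5, 5) <= (5, 5) -> finishes; pool += (2, 2) = (7, 7)
  P6 needs (6, 4) <= (7, 7) -> finishes; pool += (1, 1) = (8, 8)
  P7 needs (8, 7) <= (8, 8) -> finishes; pool += (0, 2) = (8, 10)
(3) Precisely 1 of the possible complete orderings is a safe sequence.


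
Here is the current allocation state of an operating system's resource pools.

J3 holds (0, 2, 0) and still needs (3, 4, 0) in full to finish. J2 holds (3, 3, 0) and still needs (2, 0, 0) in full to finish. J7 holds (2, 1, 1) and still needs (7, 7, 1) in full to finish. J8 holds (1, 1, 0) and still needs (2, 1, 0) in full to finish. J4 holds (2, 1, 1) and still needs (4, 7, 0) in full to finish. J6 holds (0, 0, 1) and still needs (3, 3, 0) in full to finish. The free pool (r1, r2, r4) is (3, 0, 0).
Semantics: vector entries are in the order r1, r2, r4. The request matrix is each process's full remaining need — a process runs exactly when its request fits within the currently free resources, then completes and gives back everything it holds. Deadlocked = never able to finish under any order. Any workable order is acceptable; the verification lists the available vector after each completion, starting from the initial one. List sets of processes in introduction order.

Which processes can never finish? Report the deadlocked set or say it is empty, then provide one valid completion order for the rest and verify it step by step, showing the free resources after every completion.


Deadlocked set: J7 and J4.
Key observation: r2 is the bottleneck — with J2, J8, J6, J3 done the pool holds (7, 6, 1), short of every remaining need.
A valid finishing order for the others: J2, J8, J6, J3. Check, step by step:
  pool = (3, 0, 0)
  J2: need (2, 0, 0) fits (3, 0, 0); releases (3, 3, 0), pool now (6, 3, 0)
  J8: need (2, 1, 0) fits (6, 3, 0); releases (1, 1, 0), pool now (7, 4, 0)
  J6: need (3, 3, 0) fits (7, 4, 0); releases (0, 0, 1), pool now (7, 4, 1)
  J3: need (3, 4, 0) fits (7, 4, 1); releases (0, 2, 0), pool now (7, 6, 1)
The stuck group stays short no matter what:
  J7 cannot run: need (7, 7, 1) vs free (7, 6, 1) (insufficient r2)
  J4 cannot run: need (4, 7, 0) vs free (7, 6, 1) (insufficient r2)


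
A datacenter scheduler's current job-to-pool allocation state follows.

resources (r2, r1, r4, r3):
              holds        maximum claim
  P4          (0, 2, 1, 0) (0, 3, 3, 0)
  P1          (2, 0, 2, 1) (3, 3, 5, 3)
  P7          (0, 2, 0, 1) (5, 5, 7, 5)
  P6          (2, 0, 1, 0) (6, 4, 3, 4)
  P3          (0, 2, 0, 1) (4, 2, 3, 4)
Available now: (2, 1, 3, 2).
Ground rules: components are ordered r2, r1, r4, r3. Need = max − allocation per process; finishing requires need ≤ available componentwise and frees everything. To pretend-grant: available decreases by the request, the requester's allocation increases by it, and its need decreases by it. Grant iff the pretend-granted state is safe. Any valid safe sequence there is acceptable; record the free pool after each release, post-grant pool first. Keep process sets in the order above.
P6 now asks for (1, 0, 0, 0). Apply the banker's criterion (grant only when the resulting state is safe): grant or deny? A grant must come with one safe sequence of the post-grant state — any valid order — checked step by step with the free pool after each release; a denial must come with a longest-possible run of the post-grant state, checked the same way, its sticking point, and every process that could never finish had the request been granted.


DENY: after the grant no complete ordering would exist.
Key observation: after P4, P1 the pool peaks at (3, 3, 6, 3), and each blocked process is short somewhere: P7 on r2, r4, r3; P6 on r1, r3; P3 on r2.
After a pretend grant, a maximal execution: P4, P1 — then nothing else fits. Verifying each step:
  pool = (1, 1, 3, 2)
  run P4 (needs (0, 1, 2, 0), free (1, 1, 3, 2)); after release of (0, 2, 1, 0) the pool is (1, 3, 4, 2)
  run P1 (needs (1, 3, 3, 2), free (1, 3, 4, 2)); after release of (2, 0, 2, 1) the pool is (3, 3, 6, 3)
  P7 still needs (5, 3, 7, 4) but only (3, 3, 6, 3) is free — short on r2, r4 and r3
  P6 still needs (3, 4, 2, 4) but only (3, 3, 6, 3) is free — short on r1 and r3
  P3 still needs (4, 0, 3, 3) but only (3, 3, 6, 3) is free — short on r2
Had the request been granted, P7, P6 and P3 could never finish.


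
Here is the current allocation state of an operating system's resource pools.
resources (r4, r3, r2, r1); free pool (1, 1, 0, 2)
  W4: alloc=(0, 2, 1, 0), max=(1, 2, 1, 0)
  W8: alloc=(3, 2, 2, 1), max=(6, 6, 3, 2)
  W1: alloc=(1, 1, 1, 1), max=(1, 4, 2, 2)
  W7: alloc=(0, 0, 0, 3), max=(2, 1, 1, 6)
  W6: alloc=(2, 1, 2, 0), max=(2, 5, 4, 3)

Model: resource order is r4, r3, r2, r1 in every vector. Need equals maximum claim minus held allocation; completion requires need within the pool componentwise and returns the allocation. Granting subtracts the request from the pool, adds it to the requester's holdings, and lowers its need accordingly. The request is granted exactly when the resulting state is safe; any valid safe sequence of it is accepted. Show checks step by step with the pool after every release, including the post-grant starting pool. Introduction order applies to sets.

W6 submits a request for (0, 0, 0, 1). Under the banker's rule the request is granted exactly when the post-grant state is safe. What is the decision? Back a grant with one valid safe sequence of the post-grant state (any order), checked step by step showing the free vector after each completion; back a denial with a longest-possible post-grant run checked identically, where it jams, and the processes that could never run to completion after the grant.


GRANT. The post-grant state is safe; one safe sequence: W4, W1, W6, W7, W8.
Key observation: the grant leaves (1, 1, 0, 1) free — enough for W4, whose release restarts the cascade.
Check on the post-grant state, step by step:
  pool = (1, 1, 0, 1)
  W4 needs (1, 0, 0, 0) <= (1, 1, 0, 1) -> finishes; pool += (0, 2, 1, 0) = (1, 3, 1, 1)
  W1 needs (0, 3, 1, 1) <= (1, 3, 1, 1) -> finishes; pool += (1, 1, 1, 1) = (2, 4, 2, 2)
  W6 needs (0, 4, 2, 2) <= (2, 4, 2, 2) -> finishes; pool += (2, 1, 2, 1) = (4, 5, 4, 3)
  W7 needs (2, 1, 1, 3) <= (4, 5, 4, 3) -> finishes; pool += (0, 0, 0, 3) = (4, 5, 4, 6)
  W8 needs (3, 4, 1, 1) <= (4, 5, 4, 6) -> finishes; pool += (3, 2, 2, 1) = (7, 7, 6, 7)


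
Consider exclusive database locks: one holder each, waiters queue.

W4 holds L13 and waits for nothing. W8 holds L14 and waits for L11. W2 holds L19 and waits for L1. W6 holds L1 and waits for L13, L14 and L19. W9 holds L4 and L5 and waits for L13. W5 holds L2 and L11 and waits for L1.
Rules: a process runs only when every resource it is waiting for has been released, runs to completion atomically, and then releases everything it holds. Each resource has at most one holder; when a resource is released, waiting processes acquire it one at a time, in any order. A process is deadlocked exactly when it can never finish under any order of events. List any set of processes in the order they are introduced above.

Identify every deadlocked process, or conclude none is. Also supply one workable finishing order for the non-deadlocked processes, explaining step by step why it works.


The deadlocked set is W8, W2, W6 and W5.
Key observation: the cycle W8 -> W5 -> W6 -> W8 can never break — each member waits on the next; W2 is caught in further circular waits.
One completion order for the rest: W4, W9.
Step-by-step check:
  W4 waits on nothing -> runs at once and releases L13
  run W9 (all its waits — L13 — are resolved); releases L4 and L5


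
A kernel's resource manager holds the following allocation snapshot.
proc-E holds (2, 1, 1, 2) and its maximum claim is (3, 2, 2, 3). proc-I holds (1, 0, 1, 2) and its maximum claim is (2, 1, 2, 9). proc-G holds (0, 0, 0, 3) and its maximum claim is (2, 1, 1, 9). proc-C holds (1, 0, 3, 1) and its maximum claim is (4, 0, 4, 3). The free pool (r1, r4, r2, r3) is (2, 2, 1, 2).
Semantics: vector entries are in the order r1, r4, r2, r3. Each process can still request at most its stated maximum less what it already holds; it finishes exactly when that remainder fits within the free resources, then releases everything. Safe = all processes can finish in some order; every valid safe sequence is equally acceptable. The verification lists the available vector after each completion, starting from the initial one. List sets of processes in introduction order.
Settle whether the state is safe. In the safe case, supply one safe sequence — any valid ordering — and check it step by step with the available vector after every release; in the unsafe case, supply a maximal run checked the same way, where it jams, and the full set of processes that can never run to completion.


UNSAFE.
Key observation: proc-E, proc-C can finish, but then (5, 3, 5, 5) is all there is, and the blocked group's r3 demands exceed it.
Going as far as possible: proc-E, proc-C; after that, nothing fits. Step-by-step check:
  pool = (2, 2, 1, 2)
  proc-E needs (1, 1, 1, 1) <= (2, 2, 1, 2) -> finishes; pool += (2, 1, 1, 2) = (4, 3, 2, 4)
  proc-C needs (3, 0, 1, 2) <= (4, 3, 2, 4) -> finishes; pool += (1, 0, 3, 1) = (5, 3, 5, 5)
  proc-I cannot run: need (1, 1, 1, 7) vs free (5, 3, 5, 5) (insufficient r3)
  proc-G cannot run: need (2, 1, 1, 6) vs free (5, 3, 5, 5) (insufficient r3)
Processes that can never finish: proc-I and proc-G.


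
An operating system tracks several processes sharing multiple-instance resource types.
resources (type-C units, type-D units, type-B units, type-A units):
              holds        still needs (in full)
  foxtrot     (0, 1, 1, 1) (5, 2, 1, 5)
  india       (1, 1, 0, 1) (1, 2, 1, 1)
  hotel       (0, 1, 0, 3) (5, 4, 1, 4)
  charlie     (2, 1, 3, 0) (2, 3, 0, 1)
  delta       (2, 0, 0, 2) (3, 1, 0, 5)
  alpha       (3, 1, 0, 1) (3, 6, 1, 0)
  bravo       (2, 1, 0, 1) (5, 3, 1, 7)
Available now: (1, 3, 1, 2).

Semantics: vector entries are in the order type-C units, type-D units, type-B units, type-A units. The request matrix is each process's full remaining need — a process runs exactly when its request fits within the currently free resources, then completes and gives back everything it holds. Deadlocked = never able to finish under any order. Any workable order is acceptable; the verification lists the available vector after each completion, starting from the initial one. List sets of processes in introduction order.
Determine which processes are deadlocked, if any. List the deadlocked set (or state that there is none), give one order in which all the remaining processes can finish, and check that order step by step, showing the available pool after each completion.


The deadlocked set is foxtrot, hotel, delta, alpha and bravo.
Key observation: after india, charlie the pool peaks at (4, 5, 4, 3), and each blocked process is short somewhere: foxtrot on type-C units, type-A units; hotel on type-C units, type-A units; delta on type-A units; alpha on type-D units; bravo on type-C units, type-A units.
A valid finishing order for the others: india, charlie. Verifying each step:
  pool = (1, 3, 1, 2)
  india needs (1, 2, 1, 1) <= (1, 3, 1, 2) -> finishes; pool += (1, 1, 0, 1) = (2, 4, 1, 3)
  charlie needs (2, 3, 0, 1) <= (2, 4, 1, 3) -> finishes; pool += (2, 1, 3, 0) = (4, 5, 4, 3)
The blocked processes can never fit:
  blocked: foxtrot wants (5, 2, 1, 5), pool (4, 5, 4, 3) — not enough type-C units and type-A units
  blocked: hotel wants (5, 4, 1, 4), pool (4, 5, 4, 3) — not enough type-C units and type-A units
  blocked: delta wants (3, 1, 0, 5), pool (4, 5, 4, 3) — not enough type-A units
  blocked: alpha wants (3, 6, 1, 0), pool (4, 5, 4, 3) — not enough type-D units
  blocked: bravo wants (5, 3, 1, 7), pool (4, 5, 4, 3) — not enough type-C units and type-A units


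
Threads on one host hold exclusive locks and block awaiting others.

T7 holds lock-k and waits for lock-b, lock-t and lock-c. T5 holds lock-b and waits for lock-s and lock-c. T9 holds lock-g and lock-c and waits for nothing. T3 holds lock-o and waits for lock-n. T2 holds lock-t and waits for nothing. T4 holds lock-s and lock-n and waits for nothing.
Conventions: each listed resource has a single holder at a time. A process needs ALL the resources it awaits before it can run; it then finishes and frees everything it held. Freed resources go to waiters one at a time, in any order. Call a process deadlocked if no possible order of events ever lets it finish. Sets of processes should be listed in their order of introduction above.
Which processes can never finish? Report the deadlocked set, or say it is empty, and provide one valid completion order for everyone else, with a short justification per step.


No process is deadlocked.
Key observation: although several processes wait, no cycle exists — each chain bottoms out at a free runner.
The rest can finish in the order T4, T3, T9, T2, T5, T7.
Step-by-step check:
  T4: no waits; runs immediately, freeing lock-s and lock-n
  T3: everything it awaited (lock-n) is free; runs, freeing lock-o
  T9: no waits; runs immediately, freeing lock-g and lock-c
  T2: no waits; runs immediately, freeing lock-t
  T5: everything it awaited (lock-s and lock-c) is free; runs, freeing lock-b
  T7: everything it awaited (lock-b, lock-t and lock-c) is free; runs, freeing lock-k
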